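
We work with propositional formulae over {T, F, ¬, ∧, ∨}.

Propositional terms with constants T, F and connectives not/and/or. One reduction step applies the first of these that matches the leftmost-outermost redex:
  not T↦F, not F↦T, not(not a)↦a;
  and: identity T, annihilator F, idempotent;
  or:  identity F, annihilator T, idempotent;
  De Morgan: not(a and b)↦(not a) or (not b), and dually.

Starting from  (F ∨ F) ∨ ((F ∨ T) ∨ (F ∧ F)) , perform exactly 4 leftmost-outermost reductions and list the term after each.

Answer: after 4 steps: T

Derivation:
  start: (F ∨ F) ∨ ((F ∨ T) ∨ (F ∧ F))
  [1] F ∨ ((F ∨ T) ∨ (F ∧ F))
  [2] (F ∨ T) ∨ (F ∧ F)
  [3] T ∨ (F ∧ F)
  [4] T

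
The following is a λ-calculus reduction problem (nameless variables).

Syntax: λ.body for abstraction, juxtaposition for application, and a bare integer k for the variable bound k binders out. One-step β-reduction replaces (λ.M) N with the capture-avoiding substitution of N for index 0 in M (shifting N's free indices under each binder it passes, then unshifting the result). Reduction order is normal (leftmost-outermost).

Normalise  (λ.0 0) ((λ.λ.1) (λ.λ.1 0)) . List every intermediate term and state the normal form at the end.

  start: (λ.0 0) ((λ.λ.1) (λ.λ.1 0))
  [1] (λ.λ.1) (λ.λ.1 0) ((λ.λ.1) (λ.λ.1 0))
  [2] (λ.λ.λ.1 0) ((λ.λ.1) (λ.λ.1 0))
  [3] λ.λ.1 0

Answer: normal form = λ.λ.1 0  (in 3 steps)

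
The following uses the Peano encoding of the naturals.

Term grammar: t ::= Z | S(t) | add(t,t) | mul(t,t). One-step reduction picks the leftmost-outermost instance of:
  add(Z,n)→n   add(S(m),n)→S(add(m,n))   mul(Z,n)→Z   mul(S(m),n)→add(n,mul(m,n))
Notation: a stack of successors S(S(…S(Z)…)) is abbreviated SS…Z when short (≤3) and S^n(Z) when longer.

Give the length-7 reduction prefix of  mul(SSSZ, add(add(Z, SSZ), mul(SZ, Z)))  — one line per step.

  start: mul(SSSZ, add(add(Z, SSZ), mul(SZ, Z)))
  →1  add(add(add(Z, SSZ), mul(SZ, Z)), mul(SSZ, add(add(Z, SSZ), mul(SZ, Z))))
  →2  add(add(SSZ, mul(SZ, Z)), mul(SSZ, add(add(Z, SSZ), mul(SZ, Z))))
  →3  add(S(add(SZ, mul(SZ, Z))), mul(SSZ, add(add(Z, SSZ), mul(SZ, Z))))
  →4  S(add(add(SZ, mul(SZ, Z)), mul(SSZ, add(add(Z, SSZ), mul(SZ, Z)))))
  →5  S(add(S(add(Z, mul(SZ, Z))), mul(SSZ, add(add(Z, SSZ), mul(SZ, Z)))))
  →6  S(S(add(add(Z, mul(SZ, Z)), mul(SSZ, add(add(Z, SSZ), mul(SZ, Z))))))
  →7  S(S(add(mul(SZ, Z), mul(SSZ, add(add(Z, SSZ), mul(SZ, Z))))))

Answer: after 7 steps: S(S(add(mul(SZ, Z), mul(SSZ, add(add(Z, SSZ), mul(SZ, Z))))))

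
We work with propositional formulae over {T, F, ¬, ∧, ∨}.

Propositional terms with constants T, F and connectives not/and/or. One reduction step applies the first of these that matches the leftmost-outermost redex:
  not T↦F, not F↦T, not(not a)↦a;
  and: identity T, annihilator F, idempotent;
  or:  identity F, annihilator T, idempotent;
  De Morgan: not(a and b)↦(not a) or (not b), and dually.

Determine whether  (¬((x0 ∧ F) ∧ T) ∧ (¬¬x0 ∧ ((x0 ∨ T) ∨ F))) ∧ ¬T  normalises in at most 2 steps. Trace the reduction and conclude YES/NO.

  start: (¬((x0 ∧ F) ∧ T) ∧ (¬¬x0 ∧ ((x0 ∨ T) ∨ F))) ∧ ¬T
  step 1: ((¬(x0 ∧ F) ∨ ¬T) ∧ (¬¬x0 ∧ ((x0 ∨ T) ∨ F))) ∧ ¬T
  step 2: (((¬x0 ∨ ¬F) ∨ ¬T) ∧ (¬¬x0 ∧ ((x0 ∨ T) ∨ F))) ∧ ¬T

Answer: NO — after 2 steps the term is (((¬x0 ∨ ¬F) ∨ ¬T) ∧ (¬¬x0 ∧ ((x0 ∨ T) ∨ F))) ∧ ¬T, not yet normal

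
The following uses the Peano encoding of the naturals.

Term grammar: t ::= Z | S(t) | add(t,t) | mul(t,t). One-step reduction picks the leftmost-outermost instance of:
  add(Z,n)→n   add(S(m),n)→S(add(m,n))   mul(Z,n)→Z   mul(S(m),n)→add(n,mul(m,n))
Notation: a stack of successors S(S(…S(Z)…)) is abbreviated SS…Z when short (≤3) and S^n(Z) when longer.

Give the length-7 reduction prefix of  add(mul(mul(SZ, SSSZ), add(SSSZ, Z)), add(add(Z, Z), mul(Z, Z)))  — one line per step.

  start: add(mul(mul(SZ, SSSZ), add(SSSZ, Z)), add(add(Z, Z), mul(Z, Z)))
  step 1: add(mul(add(SSSZ, mul(Z, SSSZ)), add(SSSZ, Z)), add(add(Z, Z), mul(Z, Z)))
  step 2: add(mul(S(add(SSZ, mul(Z, SSSZ))), add(SSSZ, Z)), add(add(Z, Z), mul(Z, Z)))
  step 3: add(add(add(SSSZ, Z), mul(add(SSZ, mul(Z, SSSZ)), add(SSSZ, Z))), add(add(Z, Z), mul(Z, Z)))
  step 4: add(add(S(add(SSZ, Z)), mul(add(SSZ, mul(Z, SSSZ)), add(SSSZ, Z))), add(add(Z, Z), mul(Z, Z)))
  step 5: add(S(add(add(SSZ, Z), mul(add(SSZ, mul(Z, SSSZ)), add(SSSZ, Z)))), add(add(Z, Z), mul(Z, Z)))
  step 6: S(add(add(add(SSZ, Z), mul(add(SSZ, mul(Z, SSSZ)), add(SSSZ, Z))), add(add(Z, Z), mul(Z, Z))))
  step 7: S(add(add(S(add(SZ, Z)), mul(add(SSZ, mul(Z, SSSZ)), add(SSSZ, Z))), add(add(Z, Z), mul(Z, Z))))

Answer: after 7 steps: S(add(add(S(add(SZ, Z)), mul(add(SSZ, mul(Z, SSSZ)), add(SSSZ, Z))), add(add(Z, Z), mul(Z, Z))))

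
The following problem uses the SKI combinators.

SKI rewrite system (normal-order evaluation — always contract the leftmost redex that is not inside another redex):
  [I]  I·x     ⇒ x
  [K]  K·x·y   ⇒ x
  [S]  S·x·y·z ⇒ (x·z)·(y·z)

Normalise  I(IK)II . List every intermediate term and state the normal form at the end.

Answer: normal form = I  (in 3 steps)

Working:
  start: I(IK)II
  [1] IKII
  [2] KII
  [3] I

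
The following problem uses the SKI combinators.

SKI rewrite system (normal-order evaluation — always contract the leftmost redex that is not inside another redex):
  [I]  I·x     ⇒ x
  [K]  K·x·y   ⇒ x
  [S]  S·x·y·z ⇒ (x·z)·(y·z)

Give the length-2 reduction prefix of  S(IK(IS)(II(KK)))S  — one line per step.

Answer: after 2 steps: S(IS)S

Working:
  start: S(IK(IS)(II(KK)))S
  step 1: S(K(IS)(II(KK)))S
  step 2: S(IS)S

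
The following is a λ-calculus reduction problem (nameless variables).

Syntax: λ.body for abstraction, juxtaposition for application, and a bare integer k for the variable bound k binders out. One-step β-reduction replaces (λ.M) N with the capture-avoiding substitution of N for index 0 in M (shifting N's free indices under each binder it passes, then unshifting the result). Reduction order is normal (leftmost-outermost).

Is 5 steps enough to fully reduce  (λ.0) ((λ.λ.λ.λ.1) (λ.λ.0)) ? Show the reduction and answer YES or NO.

  start: (λ.0) ((λ.λ.λ.λ.1) (λ.λ.0))
  step 1: (λ.λ.λ.λ.1) (λ.λ.0)
  step 2: λ.λ.λ.1

Answer: YES — reaches normal form λ.λ.λ.1 in 2 ≤ 5 steps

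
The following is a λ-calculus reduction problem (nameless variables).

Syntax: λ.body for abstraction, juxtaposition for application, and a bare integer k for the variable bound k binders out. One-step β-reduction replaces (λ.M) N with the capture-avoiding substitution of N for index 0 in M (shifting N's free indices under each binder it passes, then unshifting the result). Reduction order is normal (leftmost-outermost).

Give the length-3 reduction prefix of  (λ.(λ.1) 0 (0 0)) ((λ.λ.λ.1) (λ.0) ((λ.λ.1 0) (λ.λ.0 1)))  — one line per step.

  start: (λ.(λ.1) 0 (0 0)) ((λ.λ.λ.1) (λ.0) ((λ.λ.1 0) (λ.λ.0 1)))
  →1  (λ.(λ.λ.λ.1) (λ.0) ((λ.λ.1 0) (λ.λ.0 1))) ((λ.λ.λ.1) (λ.0) ((λ.λ.1 0) (λ.λ.0 1))) ((λ.λ.λ.1) (λ.0) ((λ.λ.1 0) (λ.λ.0 1)) ((λ.λ.λ.1) (λ.0) ((λ.λ.1 0) (λ.λ.0 1))))
  →2  (λ.λ.λ.1) (λ.0) ((λ.λ.1 0) (λ.λ.0 1)) ((λ.λ.λ.1) (λ.0) ((λ.λ.1 0) (λ.λ.0 1)) ((λ.λ.λ.1) (λ.0) ((λ.λ.1 0) (λ.λ.0 1))))
  →3  (λ.λ.1) ((λ.λ.1 0) (λ.λ.0 1)) ((λ.λ.λ.1) (λ.0) ((λ.λ.1 0) (λ.λ.0 1)) ((λ.λ.λ.1) (λ.0) ((λ.λ.1 0) (λ.λ.0 1))))

Answer: after 3 steps: (λ.λ.1) ((λ.λ.1 0) (λ.λ.0 1)) ((λ.λ.λ.1) (λ.0) ((λ.λ.1 0) (λ.λ.0 1)) ((λ.λ.λ.1) (λ.0) ((λ.λ.1 0) (λ.λ.0 1))))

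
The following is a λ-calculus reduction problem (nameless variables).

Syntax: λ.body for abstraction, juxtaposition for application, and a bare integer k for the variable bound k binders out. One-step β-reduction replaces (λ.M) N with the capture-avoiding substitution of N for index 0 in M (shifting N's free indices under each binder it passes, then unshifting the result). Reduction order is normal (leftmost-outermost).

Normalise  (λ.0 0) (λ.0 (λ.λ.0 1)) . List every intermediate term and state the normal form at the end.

Answer: normal form = λ.0 (λ.λ.0 1)  (in 4 steps)

Working:
  start: (λ.0 0) (λ.0 (λ.λ.0 1))
  step 1: (λ.0 (λ.λ.0 1)) (λ.0 (λ.λ.0 1))
  step 2: (λ.0 (λ.λ.0 1)) (λ.λ.0 1)
  step 3: (λ.λ.0 1) (λ.λ.0 1)
  step 4: λ.0 (λ.λ.0 1)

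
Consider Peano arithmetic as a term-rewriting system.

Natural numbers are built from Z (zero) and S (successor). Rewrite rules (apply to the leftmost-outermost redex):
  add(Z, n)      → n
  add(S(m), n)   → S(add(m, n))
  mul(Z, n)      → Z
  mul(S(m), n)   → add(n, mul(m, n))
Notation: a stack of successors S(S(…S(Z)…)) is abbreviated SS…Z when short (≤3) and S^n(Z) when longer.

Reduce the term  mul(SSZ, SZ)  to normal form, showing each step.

Answer: normal form = SSZ  (in 7 steps)

Reduction:
  start: mul(SSZ, SZ)
  →1  add(SZ, mul(SZ, SZ))
  →2  S(add(Z, mul(SZ, SZ)))
  →3  S(mul(SZ, SZ))
  →4  S(add(SZ, mul(Z, SZ)))
  →5  S(S(add(Z, mul(Z, SZ))))
  →6  S(S(mul(Z, SZ)))
  →7  SSZ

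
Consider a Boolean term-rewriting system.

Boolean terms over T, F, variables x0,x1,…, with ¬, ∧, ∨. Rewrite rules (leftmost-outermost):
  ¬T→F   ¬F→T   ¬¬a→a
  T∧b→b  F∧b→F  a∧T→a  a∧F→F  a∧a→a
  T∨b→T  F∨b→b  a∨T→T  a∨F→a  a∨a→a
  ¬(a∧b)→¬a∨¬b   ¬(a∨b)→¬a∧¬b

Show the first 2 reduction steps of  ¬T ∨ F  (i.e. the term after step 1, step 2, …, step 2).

Answer: after 2 steps: F

Reduction:
  start: ¬T ∨ F
  →1  ¬T
  →2  F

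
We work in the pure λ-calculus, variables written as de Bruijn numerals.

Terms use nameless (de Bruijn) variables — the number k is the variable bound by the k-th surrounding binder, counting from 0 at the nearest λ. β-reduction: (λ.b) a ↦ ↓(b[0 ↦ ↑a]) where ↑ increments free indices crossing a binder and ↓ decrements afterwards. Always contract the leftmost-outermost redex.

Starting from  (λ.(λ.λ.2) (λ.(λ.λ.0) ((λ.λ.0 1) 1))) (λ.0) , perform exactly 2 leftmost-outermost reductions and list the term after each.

  start: (λ.(λ.λ.2) (λ.(λ.λ.0) ((λ.λ.0 1) 1))) (λ.0)
  →1  (λ.λ.λ.0) (λ.(λ.λ.0) ((λ.λ.0 1) (λ.0)))
  →2  λ.λ.0

Answer: after 2 steps: λ.λ.0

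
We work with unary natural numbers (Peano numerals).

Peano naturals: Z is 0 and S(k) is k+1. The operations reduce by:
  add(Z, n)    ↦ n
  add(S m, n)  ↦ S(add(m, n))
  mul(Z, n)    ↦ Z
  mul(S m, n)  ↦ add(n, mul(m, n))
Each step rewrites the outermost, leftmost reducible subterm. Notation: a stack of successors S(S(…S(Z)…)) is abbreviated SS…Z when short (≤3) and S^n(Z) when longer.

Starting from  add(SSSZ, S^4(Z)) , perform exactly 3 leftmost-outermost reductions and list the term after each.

  start: add(SSSZ, S^4(Z))
  →1  S(add(SSZ, S^4(Z)))
  →2  S(S(add(SZ, S^4(Z))))
  →3  S(S(S(add(Z, S^4(Z)))))

Answer: after 3 steps: S(S(S(add(Z, S^4(Z)))))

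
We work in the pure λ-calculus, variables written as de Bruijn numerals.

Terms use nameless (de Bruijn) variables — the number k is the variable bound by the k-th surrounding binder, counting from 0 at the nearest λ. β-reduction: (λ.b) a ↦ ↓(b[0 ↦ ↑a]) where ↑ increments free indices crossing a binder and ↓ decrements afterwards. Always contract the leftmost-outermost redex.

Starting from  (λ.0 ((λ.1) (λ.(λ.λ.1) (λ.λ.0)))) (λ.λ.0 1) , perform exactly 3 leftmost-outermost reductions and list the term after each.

  start: (λ.0 ((λ.1) (λ.(λ.λ.1) (λ.λ.0)))) (λ.λ.0 1)
  [1] (λ.λ.0 1) ((λ.λ.λ.0 1) (λ.(λ.λ.1) (λ.λ.0)))
  [2] λ.0 ((λ.λ.λ.0 1) (λ.(λ.λ.1) (λ.λ.0)))
  [3] λ.0 (λ.λ.0 1)

Answer: after 3 steps: λ.0 (λ.λ.0 1)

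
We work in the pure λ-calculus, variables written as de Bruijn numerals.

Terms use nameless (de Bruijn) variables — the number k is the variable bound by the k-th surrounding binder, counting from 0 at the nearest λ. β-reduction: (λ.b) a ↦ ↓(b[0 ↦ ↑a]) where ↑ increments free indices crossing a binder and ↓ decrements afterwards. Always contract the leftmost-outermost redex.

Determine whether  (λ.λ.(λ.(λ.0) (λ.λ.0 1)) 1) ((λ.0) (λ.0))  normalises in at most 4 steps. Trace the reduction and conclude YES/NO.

Answer: YES — reaches normal form λ.λ.λ.0 1 in 3 ≤ 4 steps

Derivation:
  start: (λ.λ.(λ.(λ.0) (λ.λ.0 1)) 1) ((λ.0) (λ.0))
  [1] λ.(λ.(λ.0) (λ.λ.0 1)) ((λ.0) (λ.0))
  [2] λ.(λ.0) (λ.λ.0 1)
  [3] λ.λ.λ.0 1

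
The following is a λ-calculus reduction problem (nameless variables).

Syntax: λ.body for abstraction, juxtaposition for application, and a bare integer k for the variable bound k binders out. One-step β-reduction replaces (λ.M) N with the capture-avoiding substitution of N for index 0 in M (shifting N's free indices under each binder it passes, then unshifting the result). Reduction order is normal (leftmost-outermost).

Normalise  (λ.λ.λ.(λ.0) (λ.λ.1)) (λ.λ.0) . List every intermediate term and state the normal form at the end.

Answer: normal form = λ.λ.λ.λ.1  (in 2 steps)

Working:
  start: (λ.λ.λ.(λ.0) (λ.λ.1)) (λ.λ.0)
  step 1: λ.λ.(λ.0) (λ.λ.1)
  step 2: λ.λ.λ.λ.1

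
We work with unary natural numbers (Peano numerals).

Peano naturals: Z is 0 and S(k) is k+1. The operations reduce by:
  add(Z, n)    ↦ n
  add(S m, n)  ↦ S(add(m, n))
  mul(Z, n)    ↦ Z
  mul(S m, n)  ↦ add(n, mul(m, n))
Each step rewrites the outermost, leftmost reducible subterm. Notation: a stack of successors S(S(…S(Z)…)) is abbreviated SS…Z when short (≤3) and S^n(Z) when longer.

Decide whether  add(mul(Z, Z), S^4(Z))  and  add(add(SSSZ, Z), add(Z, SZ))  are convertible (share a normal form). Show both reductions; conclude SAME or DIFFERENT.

Answer: SAME — A ⇓ S^4(Z), B ⇓ S^4(Z)

Working:
Term A:
  start: add(mul(Z, Z), S^4(Z))
  →1  add(Z, S^4(Z))
  →2  S^4(Z)

Term B:
  start: add(add(SSSZ, Z), add(Z, SZ))
  →1  add(S(add(SSZ, Z)), add(Z, SZ))
  →2  S(add(add(SSZ, Z), add(Z, SZ)))
  →3  S(add(S(add(SZ, Z)), add(Z, SZ)))
  →4  S(S(add(add(SZ, Z), add(Z, SZ))))
  →5  S(S(add(S(add(Z, Z)), add(Z, SZ))))
  →6  S(S(S(add(add(Z, Z), add(Z, SZ)))))
  →7  S(S(S(add(Z, add(Z, SZ)))))
  →8  S(S(S(add(Z, SZ))))
  →9  S^4(Z)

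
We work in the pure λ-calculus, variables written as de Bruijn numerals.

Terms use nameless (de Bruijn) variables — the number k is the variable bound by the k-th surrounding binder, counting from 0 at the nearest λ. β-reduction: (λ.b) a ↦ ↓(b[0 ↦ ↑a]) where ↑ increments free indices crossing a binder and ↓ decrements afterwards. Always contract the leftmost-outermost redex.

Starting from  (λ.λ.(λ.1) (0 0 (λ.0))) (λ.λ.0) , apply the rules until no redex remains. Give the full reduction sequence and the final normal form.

  start: (λ.λ.(λ.1) (0 0 (λ.0))) (λ.λ.0)
  step 1: λ.(λ.1) (0 0 (λ.0))
  step 2: λ.0

Answer: normal form = λ.0  (in 2 steps)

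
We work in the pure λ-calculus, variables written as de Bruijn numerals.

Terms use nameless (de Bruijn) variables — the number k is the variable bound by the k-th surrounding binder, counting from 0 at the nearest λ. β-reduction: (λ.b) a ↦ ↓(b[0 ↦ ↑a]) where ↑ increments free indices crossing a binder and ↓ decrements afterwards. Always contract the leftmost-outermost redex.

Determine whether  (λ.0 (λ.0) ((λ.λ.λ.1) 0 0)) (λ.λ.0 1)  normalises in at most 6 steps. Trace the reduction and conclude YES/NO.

  start: (λ.0 (λ.0) ((λ.λ.λ.1) 0 0)) (λ.λ.0 1)
  →1  (λ.λ.0 1) (λ.0) ((λ.λ.λ.1) (λ.λ.0 1) (λ.λ.0 1))
  →2  (λ.0 (λ.0)) ((λ.λ.λ.1) (λ.λ.0 1) (λ.λ.0 1))
  →3  (λ.λ.λ.1) (λ.λ.0 1) (λ.λ.0 1) (λ.0)
  →4  (λ.λ.1) (λ.λ.0 1) (λ.0)
  →5  (λ.λ.λ.0 1) (λ.0)
  →6  λ.λ.0 1

Answer: YES — reaches normal form λ.λ.0 1 in 6 ≤ 6 steps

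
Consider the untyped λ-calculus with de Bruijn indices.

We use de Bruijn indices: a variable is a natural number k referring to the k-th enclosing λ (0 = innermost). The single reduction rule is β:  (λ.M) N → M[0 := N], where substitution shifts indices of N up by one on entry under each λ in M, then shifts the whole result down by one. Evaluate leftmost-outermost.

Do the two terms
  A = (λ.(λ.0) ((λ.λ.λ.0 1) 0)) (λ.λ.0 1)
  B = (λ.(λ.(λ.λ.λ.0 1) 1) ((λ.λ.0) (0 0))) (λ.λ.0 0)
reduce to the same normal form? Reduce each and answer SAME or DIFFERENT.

Term A:
  start: (λ.(λ.0) ((λ.λ.λ.0 1) 0)) (λ.λ.0 1)
  →1  (λ.0) ((λ.λ.λ.0 1) (λ.λ.0 1))
  →2  (λ.λ.λ.0 1) (λ.λ.0 1)
  →3  λ.λ.0 1

Term B:
  start: (λ.(λ.(λ.λ.λ.0 1) 1) ((λ.λ.0) (0 0))) (λ.λ.0 0)
  →1  (λ.(λ.λ.λ.0 1) (λ.λ.0 0)) ((λ.λ.0) ((λ.λ.0 0) (λ.λ.0 0)))
  →2  (λ.λ.λ.0 1) (λ.λ.0 0)
  →3  λ.λ.0 1

Answer: SAME — A ⇓ λ.λ.0 1, B ⇓ λ.λ.0 1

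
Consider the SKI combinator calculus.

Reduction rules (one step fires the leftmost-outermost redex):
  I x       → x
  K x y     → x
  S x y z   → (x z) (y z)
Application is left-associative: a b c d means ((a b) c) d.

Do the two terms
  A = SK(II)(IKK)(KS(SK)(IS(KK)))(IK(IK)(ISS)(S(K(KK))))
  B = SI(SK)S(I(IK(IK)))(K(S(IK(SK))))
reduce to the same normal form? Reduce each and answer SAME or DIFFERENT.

Term A:
  start: SK(II)(IKK)(KS(SK)(IS(KK)))(IK(IK)(ISS)(S(K(KK))))
  [1] K(IKK)(II(IKK))(KS(SK)(IS(KK)))(IK(IK)(ISS)(S(K(KK))))
  [2] IKK(KS(SK)(IS(KK)))(IK(IK)(ISS)(S(K(KK))))
  [3] KK(KS(SK)(IS(KK)))(IK(IK)(ISS)(S(K(KK))))
  [4] K(IK(IK)(ISS)(S(K(KK))))
  [5] K(K(IK)(ISS)(S(K(KK))))
  [6] K(IK(S(K(KK))))
  [7] K(K(S(K(KK))))

Term B:
  start: SI(SK)S(I(IK(IK)))(K(S(IK(SK))))
  [1] IS(SKS)(I(IK(IK)))(K(S(IK(SK))))
  [2] S(SKS)(I(IK(IK)))(K(S(IK(SK))))
  [3] SKS(K(S(IK(SK))))(I(IK(IK))(K(S(IK(SK)))))
  [4] K(K(S(IK(SK))))(S(K(S(IK(SK)))))(I(IK(IK))(K(S(IK(SK)))))
  [5] K(S(IK(SK)))(I(IK(IK))(K(S(IK(SK)))))
  [6] S(IK(SK))
  [7] S(K(SK))

Answer: DIFFERENT — A ⇓ K(K(S(K(KK)))), B ⇓ S(K(SK))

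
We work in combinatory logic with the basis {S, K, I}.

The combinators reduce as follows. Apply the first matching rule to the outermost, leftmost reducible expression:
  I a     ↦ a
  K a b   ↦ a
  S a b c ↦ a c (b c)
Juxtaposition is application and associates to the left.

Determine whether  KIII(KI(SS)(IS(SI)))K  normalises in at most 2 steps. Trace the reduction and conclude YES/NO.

Answer: NO — after 2 steps the term is I(KI(SS)(IS(SI)))K, not yet normal

Derivation:
  start: KIII(KI(SS)(IS(SI)))K
  [1] II(KI(SS)(IS(SI)))K
  [2] I(KI(SS)(IS(SI)))K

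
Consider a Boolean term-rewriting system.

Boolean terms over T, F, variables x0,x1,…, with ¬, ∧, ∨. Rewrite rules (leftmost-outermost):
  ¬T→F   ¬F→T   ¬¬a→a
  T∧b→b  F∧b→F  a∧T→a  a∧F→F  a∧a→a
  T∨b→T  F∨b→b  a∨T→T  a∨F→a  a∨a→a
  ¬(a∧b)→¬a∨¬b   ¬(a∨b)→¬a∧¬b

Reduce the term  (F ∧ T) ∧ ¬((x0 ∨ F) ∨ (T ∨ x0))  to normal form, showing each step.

Answer: normal form = F  (in 2 steps)

Working:
  start: (F ∧ T) ∧ ¬((x0 ∨ F) ∨ (T ∨ x0))
  step 1: F ∧ ¬((x0 ∨ F) ∨ (T ∨ x0))
  step 2: F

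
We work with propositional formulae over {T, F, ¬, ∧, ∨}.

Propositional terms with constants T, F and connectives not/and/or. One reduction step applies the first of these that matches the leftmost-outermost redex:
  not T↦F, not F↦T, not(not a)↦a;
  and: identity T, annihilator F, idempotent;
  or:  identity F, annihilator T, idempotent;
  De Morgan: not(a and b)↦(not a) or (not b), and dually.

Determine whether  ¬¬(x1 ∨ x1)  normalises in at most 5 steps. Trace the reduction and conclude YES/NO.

  start: ¬¬(x1 ∨ x1)
  step 1: x1 ∨ x1
  step 2: x1

Answer: YES — reaches normal form x1 in 2 ≤ 5 steps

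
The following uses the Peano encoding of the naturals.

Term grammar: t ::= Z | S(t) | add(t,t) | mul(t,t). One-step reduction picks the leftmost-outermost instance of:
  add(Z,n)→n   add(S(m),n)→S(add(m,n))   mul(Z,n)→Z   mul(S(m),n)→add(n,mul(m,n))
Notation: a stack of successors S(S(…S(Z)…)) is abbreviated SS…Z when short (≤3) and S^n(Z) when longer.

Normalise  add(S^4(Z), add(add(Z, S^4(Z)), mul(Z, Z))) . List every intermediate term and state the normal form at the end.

  start: add(S^4(Z), add(add(Z, S^4(Z)), mul(Z, Z)))
  →1  S(add(SSSZ, add(add(Z, S^4(Z)), mul(Z, Z))))
  →2  S(S(add(SSZ, add(add(Z, S^4(Z)), mul(Z, Z)))))
  →3  S(S(S(add(SZ, add(add(Z, S^4(Z)), mul(Z, Z))))))
  →4  S(S(S(S(add(Z, add(add(Z, S^4(Z)), mul(Z, Z)))))))
  →5  S(S(S(S(add(add(Z, S^4(Z)), mul(Z, Z))))))
  →6  S(S(S(S(add(S^4(Z), mul(Z, Z))))))
  →7  S(S(S(S(S(add(SSSZ, mul(Z, Z)))))))
  →8  S(S(S(S(S(S(add(SSZ, mul(Z, Z))))))))
  →9  S(S(S(S(S(S(S(add(SZ, mul(Z, Z)))))))))
  →10  S(S(S(S(S(S(S(S(add(Z, mul(Z, Z))))))))))
  →11  S(S(S(S(S(S(S(S(mul(Z, Z)))))))))
  →12  S^8(Z)

Answer: normal form = S^8(Z)  (in 12 steps)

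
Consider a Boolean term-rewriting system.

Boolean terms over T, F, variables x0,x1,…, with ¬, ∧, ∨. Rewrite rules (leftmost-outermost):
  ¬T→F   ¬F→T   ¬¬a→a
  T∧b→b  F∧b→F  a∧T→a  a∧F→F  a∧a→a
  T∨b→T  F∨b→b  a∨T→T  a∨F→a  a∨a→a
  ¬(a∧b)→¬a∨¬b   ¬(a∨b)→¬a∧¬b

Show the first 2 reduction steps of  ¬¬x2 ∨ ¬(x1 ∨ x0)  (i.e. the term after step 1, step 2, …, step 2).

  start: ¬¬x2 ∨ ¬(x1 ∨ x0)
  step 1: x2 ∨ ¬(x1 ∨ x0)
  step 2: x2 ∨ (¬x1 ∧ ¬x0)

Answer: after 2 steps: x2 ∨ (¬x1 ∧ ¬x0)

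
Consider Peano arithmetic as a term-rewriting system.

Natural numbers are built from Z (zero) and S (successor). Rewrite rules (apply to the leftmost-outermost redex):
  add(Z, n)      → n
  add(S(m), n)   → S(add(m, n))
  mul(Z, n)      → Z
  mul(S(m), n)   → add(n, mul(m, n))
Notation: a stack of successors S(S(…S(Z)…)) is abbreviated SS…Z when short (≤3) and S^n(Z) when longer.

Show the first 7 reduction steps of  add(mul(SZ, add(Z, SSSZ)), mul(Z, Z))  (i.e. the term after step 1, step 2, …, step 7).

  start: add(mul(SZ, add(Z, SSSZ)), mul(Z, Z))
  [1] add(add(add(Z, SSSZ), mul(Z, add(Z, SSSZ))), mul(Z, Z))
  [2] add(add(SSSZ, mul(Z, add(Z, SSSZ))), mul(Z, Z))
  [3] add(S(add(SSZ, mul(Z, add(Z, SSSZ)))), mul(Z, Z))
  [4] S(add(add(SSZ, mul(Z, add(Z, SSSZ))), mul(Z, Z)))
  [5] S(add(S(add(SZ, mul(Z, add(Z, SSSZ)))), mul(Z, Z)))
  [6] S(S(add(add(SZ, mul(Z, add(Z, SSSZ))), mul(Z, Z))))
  [7] S(S(add(S(add(Z, mul(Z, add(Z, SSSZ)))), mul(Z, Z))))

Answer: after 7 steps: S(S(add(S(add(Z, mul(Z, add(Z, SSSZ)))), mul(Z, Z))))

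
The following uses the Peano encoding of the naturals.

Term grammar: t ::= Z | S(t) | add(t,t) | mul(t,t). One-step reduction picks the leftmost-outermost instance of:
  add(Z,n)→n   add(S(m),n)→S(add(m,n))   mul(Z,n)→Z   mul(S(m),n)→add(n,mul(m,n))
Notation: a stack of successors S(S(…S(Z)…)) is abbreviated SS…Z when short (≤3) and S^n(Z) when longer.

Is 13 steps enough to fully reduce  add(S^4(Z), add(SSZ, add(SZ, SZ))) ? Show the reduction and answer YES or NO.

Answer: YES — reaches normal form S^8(Z) in 10 ≤ 13 steps

Reduction:
  start: add(S^4(Z), add(SSZ, add(SZ, SZ)))
  step 1: S(add(SSSZ, add(SSZ, add(SZ, SZ))))
  step 2: S(S(add(SSZ, add(SSZ, add(SZ, SZ)))))
  step 3: S(S(S(add(SZ, add(SSZ, add(SZ, SZ))))))
  step 4: S(S(S(S(add(Z, add(SSZ, add(SZ, SZ)))))))
  step 5: S(S(S(S(add(SSZ, add(SZ, SZ))))))
  step 6: S(S(S(S(S(add(SZ, add(SZ, SZ)))))))
  step 7: S(S(S(S(S(S(add(Z, add(SZ, SZ))))))))
  step 8: S(S(S(S(S(S(add(SZ, SZ)))))))
  step 9: S(S(S(S(S(S(S(add(Z, SZ))))))))
  step 10: S^8(Z)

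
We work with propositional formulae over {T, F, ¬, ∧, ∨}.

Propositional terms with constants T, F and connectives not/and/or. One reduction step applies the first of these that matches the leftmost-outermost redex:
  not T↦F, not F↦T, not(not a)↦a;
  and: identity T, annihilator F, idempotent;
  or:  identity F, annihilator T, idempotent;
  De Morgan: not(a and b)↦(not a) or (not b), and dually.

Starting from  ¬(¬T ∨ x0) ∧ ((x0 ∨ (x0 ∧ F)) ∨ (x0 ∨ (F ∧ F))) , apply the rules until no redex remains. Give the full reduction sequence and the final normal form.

Answer: normal form = ¬x0 ∧ x0  (in 8 steps)

Reduction:
  start: ¬(¬T ∨ x0) ∧ ((x0 ∨ (x0 ∧ F)) ∨ (x0 ∨ (F ∧ F)))
  step 1: (¬¬T ∧ ¬x0) ∧ ((x0 ∨ (x0 ∧ F)) ∨ (x0 ∨ (F ∧ F)))
  step 2: (T ∧ ¬x0) ∧ ((x0 ∨ (x0 ∧ F)) ∨ (x0 ∨ (F ∧ F)))
  step 3: ¬x0 ∧ ((x0 ∨ (x0 ∧ F)) ∨ (x0 ∨ (F ∧ F)))
  step 4: ¬x0 ∧ ((x0 ∨ F) ∨ (x0 ∨ (F ∧ F)))
  step 5: ¬x0 ∧ (x0 ∨ (x0 ∨ (F ∧ F)))
  step 6: ¬x0 ∧ (x0 ∨ (x0 ∨ F))
  step 7: ¬x0 ∧ (x0 ∨ x0)
  step 8: ¬x0 ∧ x0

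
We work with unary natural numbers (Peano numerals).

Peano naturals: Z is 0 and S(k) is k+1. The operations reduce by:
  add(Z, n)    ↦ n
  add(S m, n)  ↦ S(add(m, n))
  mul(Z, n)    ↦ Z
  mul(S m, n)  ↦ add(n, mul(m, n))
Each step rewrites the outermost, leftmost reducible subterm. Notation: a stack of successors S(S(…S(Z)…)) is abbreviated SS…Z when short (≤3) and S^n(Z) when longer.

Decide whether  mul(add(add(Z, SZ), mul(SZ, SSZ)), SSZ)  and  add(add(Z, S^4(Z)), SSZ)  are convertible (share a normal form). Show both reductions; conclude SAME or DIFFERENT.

Term A:
  start: mul(add(add(Z, SZ), mul(SZ, SSZ)), SSZ)
  step 1: mul(add(SZ, mul(SZ, SSZ)), SSZ)
  step 2: mul(S(add(Z, mul(SZ, SSZ))), SSZ)
  step 3: add(SSZ, mul(add(Z, mul(SZ, SSZ)), SSZ))
  step 4: S(add(SZ, mul(add(Z, mul(SZ, SSZ)), SSZ)))
  step 5: S(S(add(Z, mul(add(Z, mul(SZ, SSZ)), SSZ))))
  step 6: S(S(mul(add(Z, mul(SZ, SSZ)), SSZ)))
  step 7: S(S(mul(mul(SZ, SSZ), SSZ)))
  step 8: S(S(mul(add(SSZ, mul(Z, SSZ)), SSZ)))
  step 9: S(S(mul(S(add(SZ, mul(Z, SSZ))), SSZ)))
  step 10: S(S(add(SSZ, mul(add(SZ, mul(Z, SSZ)), SSZ))))
  step 11: S(S(S(add(SZ, mul(add(SZ, mul(Z, SSZ)), SSZ)))))
  step 12: S(S(S(S(add(Z, mul(add(SZ, mul(Z, SSZ)), SSZ))))))
  step 13: S(S(S(S(mul(add(SZ, mul(Z, SSZ)), SSZ)))))
  step 14: S(S(S(S(mul(S(add(Z, mul(Z, SSZ))), SSZ)))))
  step 15: S(S(S(S(add(SSZ, mul(add(Z, mul(Z, SSZ)), SSZ))))))
  step 16: S(S(S(S(S(add(SZ, mul(add(Z, mul(Z, SSZ)), SSZ)))))))
  step 17: S(S(S(S(S(S(add(Z, mul(add(Z, mul(Z, SSZ)), SSZ))))))))
  step 18: S(S(S(S(S(S(mul(add(Z, mul(Z, SSZ)), SSZ)))))))
  step 19: S(S(S(S(S(S(mul(mul(Z, SSZ), SSZ)))))))
  step 20: S(S(S(S(S(S(mul(Z, SSZ)))))))
  step 21: S^6(Z)

Term B:
  start: add(add(Z, S^4(Z)), SSZ)
  step 1: add(S^4(Z), SSZ)
  step 2: S(add(SSSZ, SSZ))
  step 3: S(S(add(SSZ, SSZ)))
  step 4: S(S(S(add(SZ, SSZ))))
  step 5: S(S(S(S(add(Z, SSZ)))))
  step 6: S^6(Z)

Answer: SAME — A ⇓ S^6(Z), B ⇓ S^6(Z)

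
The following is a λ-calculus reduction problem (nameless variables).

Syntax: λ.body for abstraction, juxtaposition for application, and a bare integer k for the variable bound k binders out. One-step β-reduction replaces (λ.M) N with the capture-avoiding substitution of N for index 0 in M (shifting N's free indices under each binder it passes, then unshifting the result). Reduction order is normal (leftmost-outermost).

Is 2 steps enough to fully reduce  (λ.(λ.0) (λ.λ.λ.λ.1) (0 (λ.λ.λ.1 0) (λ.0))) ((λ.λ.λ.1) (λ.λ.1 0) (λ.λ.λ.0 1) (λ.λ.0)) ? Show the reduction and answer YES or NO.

Answer: NO — after 2 steps the term is (λ.λ.λ.λ.1) ((λ.λ.λ.1) (λ.λ.1 0) (λ.λ.λ.0 1) (λ.λ.0) (λ.λ.λ.1 0) (λ.0)), not yet normal

Working:
  start: (λ.(λ.0) (λ.λ.λ.λ.1) (0 (λ.λ.λ.1 0) (λ.0))) ((λ.λ.λ.1) (λ.λ.1 0) (λ.λ.λ.0 1) (λ.λ.0))
  [1] (λ.0) (λ.λ.λ.λ.1) ((λ.λ.λ.1) (λ.λ.1 0) (λ.λ.λ.0 1) (λ.λ.0) (λ.λ.λ.1 0) (λ.0))
  [2] (λ.λ.λ.λ.1) ((λ.λ.λ.1) (λ.λ.1 0) (λ.λ.λ.0 1) (λ.λ.0) (λ.λ.λ.1 0) (λ.0))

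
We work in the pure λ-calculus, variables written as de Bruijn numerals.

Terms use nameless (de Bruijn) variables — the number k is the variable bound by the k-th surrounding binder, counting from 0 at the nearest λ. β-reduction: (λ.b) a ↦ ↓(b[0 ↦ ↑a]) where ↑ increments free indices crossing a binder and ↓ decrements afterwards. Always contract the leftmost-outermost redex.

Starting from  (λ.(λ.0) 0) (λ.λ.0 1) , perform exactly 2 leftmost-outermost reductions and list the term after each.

Answer: after 2 steps: λ.λ.0 1

Derivation:
  start: (λ.(λ.0) 0) (λ.λ.0 1)
  [1] (λ.0) (λ.λ.0 1)
  [2] λ.λ.0 1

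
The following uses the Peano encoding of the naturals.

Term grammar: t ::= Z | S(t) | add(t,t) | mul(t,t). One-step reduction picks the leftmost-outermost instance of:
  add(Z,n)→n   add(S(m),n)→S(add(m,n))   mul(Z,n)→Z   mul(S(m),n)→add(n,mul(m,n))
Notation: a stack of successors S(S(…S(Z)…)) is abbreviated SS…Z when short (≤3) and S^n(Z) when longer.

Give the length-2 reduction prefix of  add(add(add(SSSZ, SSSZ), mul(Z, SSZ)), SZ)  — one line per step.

  start: add(add(add(SSSZ, SSSZ), mul(Z, SSZ)), SZ)
  step 1: add(add(S(add(SSZ, SSSZ)), mul(Z, SSZ)), SZ)
  step 2: add(S(add(add(SSZ, SSSZ), mul(Z, SSZ))), SZ)

Answer: after 2 steps: add(S(add(add(SSZ, SSSZ), mul(Z, SSZ))), SZ)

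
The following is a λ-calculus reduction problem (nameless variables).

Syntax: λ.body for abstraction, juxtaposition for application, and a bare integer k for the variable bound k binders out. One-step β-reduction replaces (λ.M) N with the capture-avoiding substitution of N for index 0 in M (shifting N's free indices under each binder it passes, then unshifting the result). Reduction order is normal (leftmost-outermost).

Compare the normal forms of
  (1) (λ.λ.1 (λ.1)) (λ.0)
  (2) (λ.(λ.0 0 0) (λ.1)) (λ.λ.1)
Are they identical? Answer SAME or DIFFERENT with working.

Term A:
  start: (λ.λ.1 (λ.1)) (λ.0)
  →1  λ.(λ.0) (λ.1)
  →2  λ.λ.1

Term B:
  start: (λ.(λ.0 0 0) (λ.1)) (λ.λ.1)
  →1  (λ.0 0 0) (λ.λ.λ.1)
  →2  (λ.λ.λ.1) (λ.λ.λ.1) (λ.λ.λ.1)
  →3  (λ.λ.1) (λ.λ.λ.1)
  →4  λ.λ.λ.λ.1

Answer: DIFFERENT — A ⇓ λ.λ.1, B ⇓ λ.λ.λ.λ.1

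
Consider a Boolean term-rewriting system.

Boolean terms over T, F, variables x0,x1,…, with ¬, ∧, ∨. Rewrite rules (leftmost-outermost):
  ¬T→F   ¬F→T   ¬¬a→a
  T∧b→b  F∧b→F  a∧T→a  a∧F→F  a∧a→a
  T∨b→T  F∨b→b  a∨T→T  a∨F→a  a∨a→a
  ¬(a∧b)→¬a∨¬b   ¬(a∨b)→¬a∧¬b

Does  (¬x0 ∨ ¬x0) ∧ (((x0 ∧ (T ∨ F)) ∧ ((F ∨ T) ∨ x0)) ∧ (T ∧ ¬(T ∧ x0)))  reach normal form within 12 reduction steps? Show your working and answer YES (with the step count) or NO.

Answer: YES — reaches normal form ¬x0 ∧ (x0 ∧ ¬x0) in 10 ≤ 12 steps

Reduction:
  start: (¬x0 ∨ ¬x0) ∧ (((x0 ∧ (T ∨ F)) ∧ ((F ∨ T) ∨ x0)) ∧ (T ∧ ¬(T ∧ x0)))
  [1] ¬x0 ∧ (((x0 ∧ (T ∨ F)) ∧ ((F ∨ T) ∨ x0)) ∧ (T ∧ ¬(T ∧ x0)))
  [2] ¬x0 ∧ (((x0 ∧ T) ∧ ((F ∨ T) ∨ x0)) ∧ (T ∧ ¬(T ∧ x0)))
  [3] ¬x0 ∧ ((x0 ∧ ((F ∨ T) ∨ x0)) ∧ (T ∧ ¬(T ∧ x0)))
  [4] ¬x0 ∧ ((x0 ∧ (T ∨ x0)) ∧ (T ∧ ¬(T ∧ x0)))
  [5] ¬x0 ∧ ((x0 ∧ T) ∧ (T ∧ ¬(T ∧ x0)))
  [6] ¬x0 ∧ (x0 ∧ (T ∧ ¬(T ∧ x0)))
  [7] ¬x0 ∧ (x0 ∧ ¬(T ∧ x0))
  [8] ¬x0 ∧ (x0 ∧ (¬T ∨ ¬x0))
  [9] ¬x0 ∧ (x0 ∧ (F ∨ ¬x0))
  [10] ¬x0 ∧ (x0 ∧ ¬x0)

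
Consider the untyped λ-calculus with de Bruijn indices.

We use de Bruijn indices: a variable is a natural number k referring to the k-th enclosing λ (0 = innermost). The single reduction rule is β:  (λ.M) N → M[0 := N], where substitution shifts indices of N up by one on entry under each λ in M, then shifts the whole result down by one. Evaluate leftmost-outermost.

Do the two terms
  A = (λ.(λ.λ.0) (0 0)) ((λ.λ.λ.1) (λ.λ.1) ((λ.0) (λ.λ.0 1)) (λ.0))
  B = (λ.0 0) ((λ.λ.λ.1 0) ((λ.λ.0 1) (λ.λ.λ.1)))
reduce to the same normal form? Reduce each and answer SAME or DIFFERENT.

Answer: DIFFERENT — A ⇓ λ.0, B ⇓ λ.λ.1 0

Working:
Term A:
  start: (λ.(λ.λ.0) (0 0)) ((λ.λ.λ.1) (λ.λ.1) ((λ.0) (λ.λ.0 1)) (λ.0))
  →1  (λ.λ.0) ((λ.λ.λ.1) (λ.λ.1) ((λ.0) (λ.λ.0 1)) (λ.0) ((λ.λ.λ.1) (λ.λ.1) ((λ.0) (λ.λ.0 1)) (λ.0)))
  →2  λ.0

Term B:
  start: (λ.0 0) ((λ.λ.λ.1 0) ((λ.λ.0 1) (λ.λ.λ.1)))
  →1  (λ.λ.λ.1 0) ((λ.λ.0 1) (λ.λ.λ.1)) ((λ.λ.λ.1 0) ((λ.λ.0 1) (λ.λ.λ.1)))
  →2  (λ.λ.1 0) ((λ.λ.λ.1 0) ((λ.λ.0 1) (λ.λ.λ.1)))
  →3  λ.(λ.λ.λ.1 0) ((λ.λ.0 1) (λ.λ.λ.1)) 0
  →4  λ.(λ.λ.1 0) 0
  →5  λ.λ.1 0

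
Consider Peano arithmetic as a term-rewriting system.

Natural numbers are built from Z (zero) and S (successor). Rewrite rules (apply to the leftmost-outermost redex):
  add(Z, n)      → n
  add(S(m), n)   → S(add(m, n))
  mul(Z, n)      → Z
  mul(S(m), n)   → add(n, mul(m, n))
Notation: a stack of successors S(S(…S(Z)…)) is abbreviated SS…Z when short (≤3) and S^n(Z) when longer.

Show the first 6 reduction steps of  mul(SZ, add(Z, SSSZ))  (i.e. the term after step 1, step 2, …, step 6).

  start: mul(SZ, add(Z, SSSZ))
  →1  add(add(Z, SSSZ), mul(Z, add(Z, SSSZ)))
  →2  add(SSSZ, mul(Z, add(Z, SSSZ)))
  →3  S(add(SSZ, mul(Z, add(Z, SSSZ))))
  →4  S(S(add(SZ, mul(Z, add(Z, SSSZ)))))
  →5  S(S(S(add(Z, mul(Z, add(Z, SSSZ))))))
  →6  S(S(S(mul(Z, add(Z, SSSZ)))))

Answer: after 6 steps: S(S(S(mul(Z, add(Z, SSSZ)))))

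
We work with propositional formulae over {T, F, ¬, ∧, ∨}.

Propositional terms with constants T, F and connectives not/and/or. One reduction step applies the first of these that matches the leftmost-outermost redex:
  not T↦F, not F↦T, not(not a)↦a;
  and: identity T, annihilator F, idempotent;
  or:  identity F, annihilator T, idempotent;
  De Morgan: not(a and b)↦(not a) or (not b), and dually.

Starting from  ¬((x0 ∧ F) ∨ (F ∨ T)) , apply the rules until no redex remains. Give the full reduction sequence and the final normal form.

Answer: normal form = F  (in 9 steps)

Working:
  start: ¬((x0 ∧ F) ∨ (F ∨ T))
  →1  ¬(x0 ∧ F) ∧ ¬(F ∨ T)
  →2  (¬x0 ∨ ¬F) ∧ ¬(F ∨ T)
  →3  (¬x0 ∨ T) ∧ ¬(F ∨ T)
  →4  T ∧ ¬(F ∨ T)
  →5  ¬(F ∨ T)
  →6  ¬F ∧ ¬T
  →7  T ∧ ¬T
  →8  ¬T
  →9  F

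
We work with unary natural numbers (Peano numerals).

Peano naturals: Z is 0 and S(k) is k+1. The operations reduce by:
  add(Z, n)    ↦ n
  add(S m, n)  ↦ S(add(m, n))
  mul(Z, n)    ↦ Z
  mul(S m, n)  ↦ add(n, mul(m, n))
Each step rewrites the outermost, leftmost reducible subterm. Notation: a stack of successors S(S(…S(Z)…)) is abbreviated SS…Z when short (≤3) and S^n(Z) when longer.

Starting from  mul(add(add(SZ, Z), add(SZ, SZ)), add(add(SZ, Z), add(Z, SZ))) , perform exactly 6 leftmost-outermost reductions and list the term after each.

  start: mul(add(add(SZ, Z), add(SZ, SZ)), add(add(SZ, Z), add(Z, SZ)))
  step 1: mul(add(S(add(Z, Z)), add(SZ, SZ)), add(add(SZ, Z), add(Z, SZ)))
  step 2: mul(S(add(add(Z, Z), add(SZ, SZ))), add(add(SZ, Z), add(Z, SZ)))
  step 3: add(add(add(SZ, Z), add(Z, SZ)), mul(add(add(Z, Z), add(SZ, SZ)), add(add(SZ, Z), add(Z, SZ))))
  step 4: add(add(S(add(Z, Z)), add(Z, SZ)), mul(add(add(Z, Z), add(SZ, SZ)), add(add(SZ, Z), add(Z, SZ))))
  step 5: add(S(add(add(Z, Z), add(Z, SZ))), mul(add(add(Z, Z), add(SZ, SZ)), add(add(SZ, Z), add(Z, SZ))))
  step 6: S(add(add(add(Z, Z), add(Z, SZ)), mul(add(add(Z, Z), add(SZ, SZ)), add(add(SZ, Z), add(Z, SZ)))))

Answer: after 6 steps: S(add(add(add(Z, Z), add(Z, SZ)), mul(add(add(Z, Z), add(SZ, SZ)), add(add(SZ, Z), add(Z, SZ)))))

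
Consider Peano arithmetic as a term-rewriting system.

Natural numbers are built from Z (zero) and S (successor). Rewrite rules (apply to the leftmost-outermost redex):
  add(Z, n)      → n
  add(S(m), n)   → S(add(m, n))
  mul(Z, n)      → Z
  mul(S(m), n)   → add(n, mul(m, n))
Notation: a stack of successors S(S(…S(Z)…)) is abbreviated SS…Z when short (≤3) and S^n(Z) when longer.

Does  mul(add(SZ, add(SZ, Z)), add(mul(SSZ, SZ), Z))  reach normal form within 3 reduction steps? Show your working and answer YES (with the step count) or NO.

Answer: NO — after 3 steps the term is add(add(add(SZ, mul(SZ, SZ)), Z), mul(add(Z, add(SZ, Z)), add(mul(SSZ, SZ), Z))), not yet normal

Reduction:
  start: mul(add(SZ, add(SZ, Z)), add(mul(SSZ, SZ), Z))
  [1] mul(S(add(Z, add(SZ, Z))), add(mul(SSZ, SZ), Z))
  [2] add(add(mul(SSZ, SZ), Z), mul(add(Z, add(SZ, Z)), add(mul(SSZ, SZ), Z)))
  [3] add(add(add(SZ, mul(SZ, SZ)), Z), mul(add(Z, add(SZ, Z)), add(mul(SSZ, SZ), Z)))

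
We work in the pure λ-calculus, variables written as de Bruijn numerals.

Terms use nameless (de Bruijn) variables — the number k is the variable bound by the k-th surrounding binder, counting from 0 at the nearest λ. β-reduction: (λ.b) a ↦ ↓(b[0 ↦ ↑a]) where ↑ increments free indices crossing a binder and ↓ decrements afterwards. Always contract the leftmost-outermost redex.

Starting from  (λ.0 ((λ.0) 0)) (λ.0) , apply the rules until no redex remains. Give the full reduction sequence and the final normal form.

  start: (λ.0 ((λ.0) 0)) (λ.0)
  →1  (λ.0) ((λ.0) (λ.0))
  →2  (λ.0) (λ.0)
  →3  λ.0

Answer: normal form = λ.0  (in 3 steps)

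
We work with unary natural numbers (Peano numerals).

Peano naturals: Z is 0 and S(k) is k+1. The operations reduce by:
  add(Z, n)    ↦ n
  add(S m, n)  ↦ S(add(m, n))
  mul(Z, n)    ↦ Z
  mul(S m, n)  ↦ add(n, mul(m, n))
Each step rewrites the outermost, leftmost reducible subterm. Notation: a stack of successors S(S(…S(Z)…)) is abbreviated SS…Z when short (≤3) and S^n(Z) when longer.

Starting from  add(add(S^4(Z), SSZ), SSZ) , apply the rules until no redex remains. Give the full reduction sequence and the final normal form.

  start: add(add(S^4(Z), SSZ), SSZ)
  [1] add(S(add(SSSZ, SSZ)), SSZ)
  [2] S(add(add(SSSZ, SSZ), SSZ))
  [3] S(add(S(add(SSZ, SSZ)), SSZ))
  [4] S(S(add(add(SSZ, SSZ), SSZ)))
  [5] S(S(add(S(add(SZ, SSZ)), SSZ)))
  [6] S(S(S(add(add(SZ, SSZ), SSZ))))
  [7] S(S(S(add(S(add(Z, SSZ)), SSZ))))
  [8] S(S(S(S(add(add(Z, SSZ), SSZ)))))
  [9] S(S(S(S(add(SSZ, SSZ)))))
  [10] S(S(S(S(S(add(SZ, SSZ))))))
  [11] S(S(S(S(S(S(add(Z, SSZ)))))))
  [12] S^8(Z)

Answer: normal form = S^8(Z)  (in 12 steps)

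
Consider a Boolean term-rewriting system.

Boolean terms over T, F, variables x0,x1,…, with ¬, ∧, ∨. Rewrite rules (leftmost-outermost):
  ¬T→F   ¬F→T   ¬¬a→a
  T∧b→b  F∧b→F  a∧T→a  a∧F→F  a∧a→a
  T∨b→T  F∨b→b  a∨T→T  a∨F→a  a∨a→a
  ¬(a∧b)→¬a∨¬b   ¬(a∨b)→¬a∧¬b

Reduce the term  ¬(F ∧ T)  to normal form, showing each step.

  start: ¬(F ∧ T)
  step 1: ¬F ∨ ¬T
  step 2: T ∨ ¬T
  step 3: T

Answer: normal form = T  (in 3 steps)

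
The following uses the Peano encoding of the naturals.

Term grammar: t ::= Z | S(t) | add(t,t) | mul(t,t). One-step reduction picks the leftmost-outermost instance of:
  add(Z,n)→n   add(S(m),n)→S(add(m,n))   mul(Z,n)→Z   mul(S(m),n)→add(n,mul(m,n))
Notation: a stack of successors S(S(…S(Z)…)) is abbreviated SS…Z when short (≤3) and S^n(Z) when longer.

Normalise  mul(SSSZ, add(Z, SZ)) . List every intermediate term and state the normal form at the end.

  start: mul(SSSZ, add(Z, SZ))
  step 1: add(add(Z, SZ), mul(SSZ, add(Z, SZ)))
  step 2: add(SZ, mul(SSZ, add(Z, SZ)))
  step 3: S(add(Z, mul(SSZ, add(Z, SZ))))
  step 4: S(mul(SSZ, add(Z, SZ)))
  step 5: S(add(add(Z, SZ), mul(SZ, add(Z, SZ))))
  step 6: S(add(SZ, mul(SZ, add(Z, SZ))))
  step 7: S(S(add(Z, mul(SZ, add(Z, SZ)))))
  step 8: S(S(mul(SZ, add(Z, SZ))))
  step 9: S(S(add(add(Z, SZ), mul(Z, add(Z, SZ)))))
  step 10: S(S(add(SZ, mul(Z, add(Z, SZ)))))
  step 11: S(S(S(add(Z, mul(Z, add(Z, SZ))))))
  step 12: S(S(S(mul(Z, add(Z, SZ)))))
  step 13: SSSZ

Answer: normal form = SSSZ  (in 13 steps)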